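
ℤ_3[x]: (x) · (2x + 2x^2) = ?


Expand and collect like terms; reduce coefficients mod 3:
x^0: 0·0 = 0 ≡ 0 (mod 3)
x^1: 0·2 + 1·0 = 0 ≡ 0 (mod 3)
x^2: 0·2 + 1·2 = 2 ≡ 2 (mod 3)
x^3: 1·2 = 2 ≡ 2 (mod 3)
Result: 2x^2 + 2x^3

f · g = 2x^2 + 2x^3


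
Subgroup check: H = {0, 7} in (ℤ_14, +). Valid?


Subgroup test for H = {0, 7} in (ℤ_14, +):
(1) 0 ∈ H? Yes
(2) Closure: for all a,b ∈ H, (a+b) mod 14 ∈ H? Yes
(3) Inverses: for all a ∈ H, -a mod 14 ∈ H? Yes

Yes, H is a subgroup of ℤ_14


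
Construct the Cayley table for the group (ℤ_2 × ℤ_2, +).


Elements: {(0,0), (0,1), (1,0), (1,1)}
Operation: componentwise addition mod (2, 2)
Entry (a, b) = ((a₁+b₁) mod 2, (a₂+b₂) mod 2)

Cayley table:
      | (0,0) | (0,1) | (1,0) | (1,1)
(0,0) | (0,0) | (0,1) | (1,0) | (1,1)
(0,1) | (0,1) | (0,0) | (1,1) | (1,0)
(1,0) | (1,0) | (1,1) | (0,0) | (0,1)
(1,1) | (1,1) | (1,0) | (0,1) | (0,0)


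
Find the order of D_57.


|D_n| = 2n (n rotations and n reflections)
|D_57| = 2×57 = 114

|D_57| = 114


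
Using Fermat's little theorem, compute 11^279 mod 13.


Fermat's little theorem: if p is prime and gcd(a,p)=1, then a^(p-1) ≡ 1 (mod p)
p = 13 is prime, gcd(11,13) = 1
Reduce exponent: 279 mod 12 = 3
So 11^279 ≡ 11^3 (mod 13)
11^3 mod 13 = 5

11^279 ≡ 5 (mod 13)


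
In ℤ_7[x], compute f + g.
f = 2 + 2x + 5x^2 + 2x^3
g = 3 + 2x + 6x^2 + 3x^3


Add coefficients mod 7:
x^0: 2 + 3 = 5 (mod 7)
x^1: 2 + 2 = 4 (mod 7)
x^2: 5 + 6 = 4 (mod 7)
x^3: 2 + 3 = 5 (mod 7)
Result: 5 + 4x + 4x^2 + 5x^3

f + g = 5 + 4x + 4x^2 + 5x^3


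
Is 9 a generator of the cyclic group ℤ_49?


g generates ℤ_n iff gcd(g, n) = 1
gcd(9, 49) = 1
Since gcd = 1, 9 is a generator.

Yes, 9 generates ℤ_49


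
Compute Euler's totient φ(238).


Factor n: 238 = 2 × 7 × 17
φ(n) = n · ∏(1 - 1/p) over distinct primes p | n
φ(238) = 238 · (1 - 1/2) · (1 - 1/7) · (1 - 1/17) = 96

φ(238) = 96


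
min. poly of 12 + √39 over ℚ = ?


Let α = 12 + √39. Then α - 12 = √39, so (α - 12)² = 39, giving α² - 24α + 105 = 0. Degree 2 and α ∉ ℚ, so this is the minimal polynomial.

Minimal polynomial: x² - 24x + 105


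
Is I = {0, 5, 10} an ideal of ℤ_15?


Check ideal conditions for I = {0, 5, 10} in ℤ_15:
(1) I is an additive subgroup? Yes
(2) For r ∈ ℤ_15 and a ∈ I: r·a ∈ I? Yes

Yes, I is an ideal of ℤ_15


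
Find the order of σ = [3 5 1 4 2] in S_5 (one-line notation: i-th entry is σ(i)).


Cycle decomposition: (1 3) (2 5)
Cycle lengths: 2, 2
Order = lcm(2, 2) = 2

ord(σ) = 2


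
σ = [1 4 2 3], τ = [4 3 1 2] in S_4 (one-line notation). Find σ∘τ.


σ∘τ: apply τ first, then σ
1 →τ 4 →σ 3
2 →τ 3 →σ 2
3 →τ 1 →σ 1
4 →τ 2 →σ 4

σ∘τ = [3 2 1 4]


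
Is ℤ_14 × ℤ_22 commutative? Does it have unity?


Direct product ring; commutative with unity (1,1); but (1,0)·(0,1) = (0,0) gives zero divisors, so not an integral domain
Commutative: Yes
Integral domain: No
Has unity: Yes

ℤ_14 × ℤ_22: Commutative=Yes, Unity=Yes


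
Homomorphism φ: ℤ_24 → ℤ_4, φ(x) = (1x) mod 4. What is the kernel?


Kernel = preimage of identity
ker(φ) = {x ∈ ℤ_24 : 1x ≡ 0 (mod 4)}. Since 4 | 24, φ is well-defined. The kernel is the cyclic subgroup ⟨4⟩ of ℤ_24 (order 6), i.e. {0, 4, 8, 12, 16, 20}

ker(φ) = {0, 4, 8, 12, 16, 20}


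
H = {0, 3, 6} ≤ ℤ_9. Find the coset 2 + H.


2 + H = {2 + h (mod 9) : h ∈ H}
2+0=2, 2+3=5, 2+6=8

2 + H = {2, 5, 8}


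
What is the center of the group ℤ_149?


Z(G) = {g ∈ G | gx = xg for all x ∈ G}
ℤ_149 is abelian, so Z(G) = G

Z(ℤ_149) = ℤ_149


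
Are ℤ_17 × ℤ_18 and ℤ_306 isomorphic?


Comparing ℤ_17 × ℤ_18 and ℤ_306:
gcd(17,18) = 1, so ℤ_17 × ℤ_18 ≅ ℤ_306 (CRT)

Yes, ℤ_17 × ℤ_18 ≅ ℤ_306


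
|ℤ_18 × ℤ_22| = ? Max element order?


|ℤ_18 × ℤ_22| = 18 × 22 = 396
Max element order = lcm(18,22) = 198
Cyclic? No (gcd=2)

|ℤ_18×ℤ_22| = 396, max element order = 198


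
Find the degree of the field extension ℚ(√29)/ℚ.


√29 has minimal polynomial x² - 29 (irreducible over ℚ since 29 is squarefree)

[ℚ(√29)/ℚ] = 2


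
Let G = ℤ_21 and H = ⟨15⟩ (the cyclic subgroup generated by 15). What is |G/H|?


|⟨15⟩| = n / gcd(15, 21) = 21 / 3 = 7
H is normal (ℤ_21 is abelian).
|G/H| = |G| / |H| = 21 / 7 = 3

|G/H| = 3


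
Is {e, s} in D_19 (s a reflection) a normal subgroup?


H = {e, s} in D_19 (s a reflection)
r·s·r⁻¹ = sr⁻² ≠ s for n ≥ 3, so {e, s} is not closed under conjugation

No, not a normal subgroup


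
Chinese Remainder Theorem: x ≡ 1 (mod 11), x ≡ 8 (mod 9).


m₁ = 11, m₂ = 9, gcd = 1, so CRT applies. M = m₁·m₂ = 99
Let M₁ = M/m₁ = 9, M₂ = M/m₂ = 11
Find y₁ ≡ M₁⁻¹ (mod m₁): 9⁻¹ ≡ 5 (mod 11)
Find y₂ ≡ M₂⁻¹ (mod m₂): 11⁻¹ ≡ 5 (mod 9)
x = a₁·M₁·y₁ + a₂·M₂·y₂ = 1·9·5 + 8·11·5 = 485
Reduce mod 99: x ≡ 89
Check: 89 mod 11 = 1 ✓, 89 mod 9 = 8 ✓

x ≡ 89 (mod 99)


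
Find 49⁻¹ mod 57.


Use the extended Euclidean algorithm to write 1 = 49·s + 57·t; then s mod 57 is the inverse.
Euclidean algorithm:
  49 = 0·57 + 49
  57 = 1·49 + 8
  49 = 6·8 + 1
  8 = 8·1 + 0
gcd(49,57) = 1
Back-substitution gives: 49·(7) + 57·(-6) = 1
So 49⁻¹ ≡ 7 ≡ 7 (mod 57)
Check: 49 × 7 = 343 ≡ 1 (mod 57) ✓

49⁻¹ ≡ 7 (mod 57)


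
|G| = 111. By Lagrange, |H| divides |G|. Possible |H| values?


Lagrange's theorem: |H| divides |G|
|G| = 111
Divisors of 111: 1, 3, 37, 111

Possible subgroup orders: {1, 3, 37, 111}


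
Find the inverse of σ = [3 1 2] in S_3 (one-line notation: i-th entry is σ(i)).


To find σ⁻¹, swap domain and range:
σ(1) = 3 → σ⁻¹(3) = 1
σ(2) = 1 → σ⁻¹(1) = 2
σ(3) = 2 → σ⁻¹(2) = 3

σ⁻¹ = [2 3 1]


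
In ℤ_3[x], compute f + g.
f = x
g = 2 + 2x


Add coefficients mod 3:
x^0: 0 + 2 = 2 (mod 3)
x^1: 1 + 2 = 0 (mod 3)
Result: 2

f + g = 2


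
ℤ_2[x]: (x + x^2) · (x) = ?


Expand and collect like terms; reduce coefficients mod 2:
x^0: 0·0 = 0 ≡ 0 (mod 2)
x^1: 0·1 + 1·0 = 0 ≡ 0 (mod 2)
x^2: 1·1 + 1·0 = 1 ≡ 1 (mod 2)
x^3: 1·1 = 1 ≡ 1 (mod 2)
Result: x^2 + x^3

f · g = x^2 + x^3


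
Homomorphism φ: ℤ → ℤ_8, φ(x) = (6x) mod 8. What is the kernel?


Kernel = preimage of identity
ker(φ) = {x ∈ ℤ : 6x ≡ 0 (mod 8)}. gcd(6,8) = 2, so 6x ≡ 0 (mod 8) ⟺ x ≡ 0 (mod 8/2 = 4). Hence ker(φ) = 4ℤ

ker(φ) = 4ℤ


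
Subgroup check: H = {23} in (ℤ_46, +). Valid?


Subgroup test for H = {23} in (ℤ_46, +):
(1) 0 ∈ H? No
(2) Closure: for all a,b ∈ H, (a+b) mod 46 ∈ H? No  [counterexample: 23 + 23 = 0 ∉ H]
(3) Inverses: for all a ∈ H, -a mod 46 ∈ H? Yes

No, H is not a subgroup of ℤ_46


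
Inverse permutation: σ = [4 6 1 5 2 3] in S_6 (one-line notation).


To find σ⁻¹, swap domain and range:
σ(1) = 4 → σ⁻¹(4) = 1
σ(2) = 6 → σ⁻¹(6) = 2
σ(3) = 1 → σ⁻¹(1) = 3
σ(4) = 5 → σ⁻¹(5) = 4
σ(5) = 2 → σ⁻¹(2) = 5
σ(6) = 3 → σ⁻¹(3) = 6

σ⁻¹ = [3 5 6 1 4 2]


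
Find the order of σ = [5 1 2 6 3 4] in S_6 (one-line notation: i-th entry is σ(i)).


Cycle decomposition: (1 5 3 2) (4 6)
Cycle lengths: 4, 2
Order = lcm(4, 2) = 4

ord(σ) = 4


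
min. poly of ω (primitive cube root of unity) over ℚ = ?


ω satisfies x² + x + 1 = 0 (the cyclotomic polynomial Φ₃)

Minimal polynomial: x² + x + 1


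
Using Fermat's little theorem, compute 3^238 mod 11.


Fermat's little theorem: if p is prime and gcd(a,p)=1, then a^(p-1) ≡ 1 (mod p)
p = 11 is prime, gcd(3,11) = 1
Reduce exponent: 238 mod 10 = 8
So 3^238 ≡ 3^8 (mod 11)
3^8 mod 11 = 5

3^238 ≡ 5 (mod 11)


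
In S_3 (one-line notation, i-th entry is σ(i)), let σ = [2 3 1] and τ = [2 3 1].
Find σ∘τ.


σ∘τ: apply τ first, then σ
1 →τ 2 →σ 3
2 →τ 3 →σ 1
3 →τ 1 →σ 2

σ∘τ = [3 1 2]


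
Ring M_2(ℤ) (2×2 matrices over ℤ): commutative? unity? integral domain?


Matrix multiplication is non-commutative for n ≥ 2; the identity matrix I is the unity; singular matrices give zero divisors, so not an integral domain
Commutative: No
Integral domain: No
Has unity: Yes

M_2(ℤ) (2×2 matrices over ℤ): Commutative=No, Unity=Yes


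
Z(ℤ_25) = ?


Z(G) = {g ∈ G | gx = xg for all x ∈ G}
ℤ_25 is abelian, so Z(G) = G

Z(ℤ_25) = ℤ_25


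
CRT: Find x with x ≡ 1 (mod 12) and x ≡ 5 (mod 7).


m₁ = 12, m₂ = 7, gcd = 1, so CRT applies. M = m₁·m₂ = 84
Let M₁ = M/m₁ = 7, M₂ = M/m₂ = 12
Find y₁ ≡ M₁⁻¹ (mod m₁): 7⁻¹ ≡ 7 (mod 12)
Find y₂ ≡ M₂⁻¹ (mod m₂): 12⁻¹ ≡ 3 (mod 7)
x = a₁·M₁·y₁ + a₂·M₂·y₂ = 1·7·7 + 5·12·3 = 229
Reduce mod 84: x ≡ 61
Check: 61 mod 12 = 1 ✓, 61 mod 7 = 5 ✓

x ≡ 61 (mod 84)


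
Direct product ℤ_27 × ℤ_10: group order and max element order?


|ℤ_27 × ℤ_10| = 27 × 10 = 270
Max element order = lcm(27,10) = 270
Cyclic? Yes (gcd=1)

|ℤ_27×ℤ_10| = 270, max element order = 270


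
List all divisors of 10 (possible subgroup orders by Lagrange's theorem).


Lagrange's theorem: |H| divides |G|
|G| = 10
Divisors of 10: 1, 2, 5, 10

Possible subgroup orders: {1, 2, 5, 10}


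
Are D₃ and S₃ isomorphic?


Comparing D₃ and S₃:
Both are the unique non-abelian group of order 6

Yes, D₃ ≅ S₃


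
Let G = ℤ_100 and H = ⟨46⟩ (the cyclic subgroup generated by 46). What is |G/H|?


|⟨46⟩| = n / gcd(46, 100) = 100 / 2 = 50
H is normal (ℤ_100 is abelian).
|G/H| = |G| / |H| = 100 / 50 = 2

|G/H| = 2


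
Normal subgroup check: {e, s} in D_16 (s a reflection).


H = {e, s} in D_16 (s a reflection)
r·s·r⁻¹ = sr⁻² ≠ s for n ≥ 3, so {e, s} is not closed under conjugation

No, not a normal subgroup


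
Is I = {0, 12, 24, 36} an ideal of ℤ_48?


Check ideal conditions for I = {0, 12, 24, 36} in ℤ_48:
(1) I is an additive subgroup? Yes
(2) For r ∈ ℤ_48 and a ∈ I: r·a ∈ I? Yes

Yes, I is an ideal of ℤ_48


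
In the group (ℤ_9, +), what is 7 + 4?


Operation: addition mod 9
7 + 4 = (a + b) mod 9 with a = 7, b = 4

7 + 4 = 2


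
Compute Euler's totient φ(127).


Factor n: 127 = 127
φ(n) = n · ∏(1 - 1/p) over distinct primes p | n
φ(127) = 127 · (1 - 1/127) = 126

φ(127) = 126


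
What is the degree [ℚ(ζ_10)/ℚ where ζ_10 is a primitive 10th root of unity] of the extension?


[ℚ(ζ_n):ℚ] = deg Φ_n(x) = φ(n). Here φ(10) = 4

[ℚ(ζ_10)/ℚ where ζ_10 is a primitive 10th root of unity] = 4


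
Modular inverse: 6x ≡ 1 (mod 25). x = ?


Use the extended Euclidean algorithm to write 1 = 6·s + 25·t; then s mod 25 is the inverse.
Euclidean algorithm:
  6 = 0·25 + 6
  25 = 4·6 + 1
  6 = 6·1 + 0
gcd(6,25) = 1
Back-substitution gives: 6·(-4) + 25·(1) = 1
So 6⁻¹ ≡ -4 ≡ 21 (mod 25)
Check: 6 × 21 = 126 ≡ 1 (mod 25) ✓

6⁻¹ ≡ 21 (mod 25)


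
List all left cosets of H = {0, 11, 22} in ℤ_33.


H = {0, 11, 22}, |H| = 3
Number of cosets = |G|/|H| = 33/3 = 11
0 + H = {0, 11, 22}
1 + H = {1, 12, 23}
2 + H = {2, 13, 24}
3 + H = {3, 14, 25}
4 + H = {4, 15, 26}
5 + H = {5, 16, 27}
6 + H = {6, 17, 28}
7 + H = {7, 18, 29}
8 + H = {8, 19, 30}
9 + H = {9, 20, 31}
10 + H = {10, 21, 32}

Cosets: 0+H={0,11,22}; 1+H={1,12,23}; 2+H={2,13,24}; 3+H={3,14,25}; 4+H={4,15,26}; 5+H={5,16,27}; 6+H={6,17,28}; 7+H={7,18,29}; 8+H={8,19,30}; 9+H={9,20,31}; 10+H={10,21,32}


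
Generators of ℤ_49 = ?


g generates ℤ_n iff gcd(g,n) = 1
Prime factors of 49: 7
Generators are g ∈ {1,...,48} not divisible by any of these primes.
Generators: {1, 2, 3, 4, 5, 6, 8, 9, 10, 11, 12, 13, 15, 16, 17, 18, 19, 20, 22, 23, 24, 25, 26, 27, 29, 30, 31, 32, 33, 34, 36, 37, 38, 39, 40, 41, 43, 44, 45, 46, 47, 48}
Number of generators = φ(49) = 42

Generators of ℤ_49 = {1, 2, 3, 4, 5, 6, 8, 9, 10, 11, 12, 13, 15, 16, 17, 18, 19, 20, 22, 23, 24, 25, 26, 27, 29, 30, 31, 32, 33, 34, 36, 37, 38, 39, 40, 41, 43, 44, 45, 46, 47, 48}


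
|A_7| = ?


|A_n| = n!/2 (even permutations)
|A_7| = 7!/2 = 5040/2 = 2520

|A_7| = 2520


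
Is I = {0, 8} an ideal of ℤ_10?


Check ideal conditions for I = {0, 8} in ℤ_10:
(1) I is an additive subgroup? No
(2) For r ∈ ℤ_10 and a ∈ I: r·a ∈ I? No  [counterexample: r=2, a=8, r·a mod 10 = 6 ∉ I]

No, I is not an ideal of ℤ_10


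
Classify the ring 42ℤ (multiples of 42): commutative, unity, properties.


42ℤ is a commutative ring under +,× but has no multiplicative identity (1 ∉ 42ℤ); it has no zero divisors, but without unity it is not an integral domain
Commutative: Yes
Integral domain: No
Has unity: No

42ℤ (multiples of 42): Commutative=Yes, Unity=No


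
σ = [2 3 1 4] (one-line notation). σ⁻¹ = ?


To find σ⁻¹, swap domain and range:
σ(1) = 2 → σ⁻¹(2) = 1
σ(2) = 3 → σ⁻¹(3) = 2
σ(3) = 1 → σ⁻¹(1) = 3
σ(4) = 4 → σ⁻¹(4) = 4

σ⁻¹ = [3 1 2 4]


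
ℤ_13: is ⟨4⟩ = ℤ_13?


g generates ℤ_n iff gcd(g, n) = 1
gcd(4, 13) = 1
Since gcd = 1, 4 is a generator.

Yes, 4 generates ℤ_13


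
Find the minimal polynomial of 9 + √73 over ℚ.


Let α = 9 + √73. Then α - 9 = √73, so (α - 9)² = 73, giving α² - 18α + 8 = 0. Degree 2 and α ∉ ℚ, so this is the minimal polynomial.

Minimal polynomial: x² - 18x + 8


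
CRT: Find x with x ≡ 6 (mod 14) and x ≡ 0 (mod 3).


m₁ = 14, m₂ = 3, gcd = 1, so CRT applies. M = m₁·m₂ = 42
Let M₁ = M/m₁ = 3, M₂ = M/m₂ = 14
Find y₁ ≡ M₁⁻¹ (mod m₁): 3⁻¹ ≡ 5 (mod 14)
Find y₂ ≡ M₂⁻¹ (mod m₂): 14⁻¹ ≡ 2 (mod 3)
x = a₁·M₁·y₁ + a₂·M₂·y₂ = 6·3·5 + 0·14·2 = 90
Reduce mod 42: x ≡ 6
Check: 6 mod 14 = 6 ✓, 6 mod 3 = 0 ✓

x ≡ 6 (mod 42)


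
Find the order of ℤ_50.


ℤ_n has n elements.

|ℤ_50| = 50


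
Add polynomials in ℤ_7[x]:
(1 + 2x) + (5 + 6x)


Add coefficients mod 7:
x^0: 1 + 5 = 6 (mod 7)
x^1: 2 + 6 = 1 (mod 7)
Result: 6 + x

f + g = 6 + x


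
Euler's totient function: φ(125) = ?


Factor n: 125 = 5^3
φ(n) = n · ∏(1 - 1/p) over distinct primes p | n
φ(125) = 125 · (1 - 1/5) = 100

φ(125) = 100


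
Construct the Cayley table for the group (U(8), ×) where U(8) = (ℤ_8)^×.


Elements: {1, 3, 5, 7}
Operation: multiplication mod 8
Entry (a, b) = (a × b) mod 8

Cayley table:
  | 1 | 3 | 5 | 7
1 | 1 | 3 | 5 | 7
3 | 3 | 1 | 7 | 5
5 | 5 | 7 | 1 | 3
7 | 7 | 5 | 3 | 1


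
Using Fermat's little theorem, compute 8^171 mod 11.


Fermat's little theorem: if p is prime and gcd(a,p)=1, then a^(p-1) ≡ 1 (mod p)
p = 11 is prime, gcd(8,11) = 1
Reduce exponent: 171 mod 10 = 1
So 8^171 ≡ 8^1 (mod 11)
8^1 mod 11 = 8

8^171 ≡ 8 (mod 11)


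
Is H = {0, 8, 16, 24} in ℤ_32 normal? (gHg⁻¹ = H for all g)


H = {0, 8, 16, 24} in ℤ_32
ℤ_32 is abelian; every subgroup of an abelian group is normal

Yes, normal subgroup


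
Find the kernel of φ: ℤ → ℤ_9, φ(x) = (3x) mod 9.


Kernel = preimage of identity
ker(φ) = {x ∈ ℤ : 3x ≡ 0 (mod 9)}. gcd(3,9) = 3, so 3x ≡ 0 (mod 9) ⟺ x ≡ 0 (mod 9/3 = 3). Hence ker(φ) = 3ℤ

ker(φ) = 3ℤ


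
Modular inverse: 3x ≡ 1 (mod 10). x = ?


Use the extended Euclidean algorithm to write 1 = 3·s + 10·t; then s mod 10 is the inverse.
Euclidean algorithm:
  3 = 0·10 + 3
  10 = 3·3 + 1
  3 = 3·1 + 0
gcd(3,10) = 1
Back-substitution gives: 3·(-3) + 10·(1) = 1
So 3⁻¹ ≡ -3 ≡ 7 (mod 10)
Check: 3 × 7 = 21 ≡ 1 (mod 10) ✓

3⁻¹ ≡ 7 (mod 10)


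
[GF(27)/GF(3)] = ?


GF(27) = GF(3^3), so the extension degree is 3

[GF(27)/GF(3)] = 3


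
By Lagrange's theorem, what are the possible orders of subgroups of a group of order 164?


Lagrange's theorem: |H| divides |G|
|G| = 164
Divisors of 164: 1, 2, 4, 41, 82, 164

Possible subgroup orders: {1, 2, 4, 41, 82, 164}


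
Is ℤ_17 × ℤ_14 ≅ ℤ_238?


Comparing ℤ_17 × ℤ_14 and ℤ_238:
gcd(17,14) = 1, so ℤ_17 × ℤ_14 ≅ ℤ_238 (CRT)

Yes, ℤ_17 × ℤ_14 ≅ ℤ_238


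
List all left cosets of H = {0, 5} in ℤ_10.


H = {0, 5}, |H| = 2
Number of cosets = |G|/|H| = 10/2 = 5
0 + H = {0, 5}
1 + H = {1, 6}
2 + H = {2, 7}
3 + H = {3, 8}
4 + H = {4, 9}

Cosets: 0+H={0,5}; 1+H={1,6}; 2+H={2,7}; 3+H={3,8}; 4+H={4,9}


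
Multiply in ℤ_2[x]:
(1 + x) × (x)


Expand and collect like terms; reduce coefficients mod 2:
x^0: 1·0 = 0 ≡ 0 (mod 2)
x^1: 1·1 + 1·0 = 1 ≡ 1 (mod 2)
x^2: 1·1 = 1 ≡ 1 (mod 2)
Result: x + x^2

f · g = x + x^2


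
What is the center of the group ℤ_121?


Z(G) = {g ∈ G | gx = xg for all x ∈ G}
ℤ_121 is abelian, so Z(G) = G

Z(ℤ_121) = ℤ_121


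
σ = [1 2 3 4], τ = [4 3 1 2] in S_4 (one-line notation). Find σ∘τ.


σ∘τ: apply τ first, then σ
1 →τ 4 →σ 4
2 →τ 3 →σ 3
3 →τ 1 →σ 1
4 →τ 2 →σ 2

σ∘τ = [4 3 1 2]


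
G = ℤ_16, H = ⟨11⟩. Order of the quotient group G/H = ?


|⟨11⟩| = n / gcd(11, 16) = 16 / 1 = 16
H is normal (ℤ_16 is abelian).
|G/H| = |G| / |H| = 16 / 16 = 1

|G/H| = 1


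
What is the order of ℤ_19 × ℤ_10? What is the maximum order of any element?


|ℤ_19 × ℤ_10| = 19 × 10 = 190
Max element order = lcm(19,10) = 190
Cyclic? Yes (gcd=1)

|ℤ_19×ℤ_10| = 190, max element order = 190


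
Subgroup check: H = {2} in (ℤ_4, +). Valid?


Subgroup test for H = {2} in (ℤ_4, +):
(1) 0 ∈ H? No
(2) Closure: for all a,b ∈ H, (a+b) mod 4 ∈ H? No  [counterexample: 2 + 2 = 0 ∉ H]
(3) Inverses: for all a ∈ H, -a mod 4 ∈ H? Yes

No, H is not a subgroup of ℤ_4


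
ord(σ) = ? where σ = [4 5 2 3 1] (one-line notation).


Cycle decomposition: (1 4 3 2 5)
Cycle lengths: 5
Order = lcm(5) = 5

ord(σ) = 5


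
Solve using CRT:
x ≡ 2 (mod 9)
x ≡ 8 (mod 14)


m₁ = 9, m₂ = 14, gcd = 1, so CRT applies. M = m₁·m₂ = 126
Let M₁ = M/m₁ = 14, M₂ = M/m₂ = 9
Find y₁ ≡ M₁⁻¹ (mod m₁): 14⁻¹ ≡ 2 (mod 9)
Find y₂ ≡ M₂⁻¹ (mod m₂): 9⁻¹ ≡ 11 (mod 14)
x = a₁·M₁·y₁ + a₂·M₂·y₂ = 2·14·2 + 8·9·11 = 848
Reduce mod 126: x ≡ 92
Check: 92 mod 9 = 2 ✓, 92 mod 14 = 8 ✓

x ≡ 92 (mod 126)


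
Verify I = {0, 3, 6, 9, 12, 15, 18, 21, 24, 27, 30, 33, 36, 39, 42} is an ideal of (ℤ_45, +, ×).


Check ideal conditions for I = {0, 3, 6, 9, 12, 15, 18, 21, 24, 27, 30, 33, 36, 39, 42} in ℤ_45:
(1) I is an additive subgroup? Yes
(2) For r ∈ ℤ_45 and a ∈ I: r·a ∈ I? Yes

Yes, I is an ideal of ℤ_45


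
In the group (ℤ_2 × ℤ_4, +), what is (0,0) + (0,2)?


Operation: componentwise addition mod (2, 4)
(0,0) + (0,2) = ((a₁+b₁) mod 2, (a₂+b₂) mod 4) with a = (0,0), b = (0,2)

(0,0) + (0,2) = (0,2)


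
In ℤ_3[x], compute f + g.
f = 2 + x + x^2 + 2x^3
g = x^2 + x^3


Add coefficients mod 3:
x^0: 2 + 0 = 2 (mod 3)
x^1: 1 + 0 = 1 (mod 3)
x^2: 1 + 1 = 2 (mod 3)
x^3: 2 + 1 = 0 (mod 3)
Result: 2 + x + 2x^2

f + g = 2 + x + 2x^2


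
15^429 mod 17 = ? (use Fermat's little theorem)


Fermat's little theorem: if p is prime and gcd(a,p)=1, then a^(p-1) ≡ 1 (mod p)
p = 17 is prime, gcd(15,17) = 1
Reduce exponent: 429 mod 16 = 13
So 15^429 ≡ 15^13 (mod 17)
15^13 mod 17 = 2

15^429 ≡ 2 (mod 17)


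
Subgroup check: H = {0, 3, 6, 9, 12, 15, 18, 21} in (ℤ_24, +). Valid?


Subgroup test for H = {0, 3, 6, 9, 12, 15, 18, 21} in (ℤ_24, +):
(1) 0 ∈ H? Yes
(2) Closure: for all a,b ∈ H, (a+b) mod 24 ∈ H? Yes
(3) Inverses: for all a ∈ H, -a mod 24 ∈ H? Yes

Yes, H is a subgroup of ℤ_24


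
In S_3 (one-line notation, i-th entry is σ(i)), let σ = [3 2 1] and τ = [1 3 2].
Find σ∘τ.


σ∘τ: apply τ first, then σ
1 →τ 1 →σ 3
2 →τ 3 →σ 1
3 →τ 2 →σ 2

σ∘τ = [3 1 2]


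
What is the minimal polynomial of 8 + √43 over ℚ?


Let α = 8 + √43. Then α - 8 = √43, so (α - 8)² = 43, giving α² - 16α + 21 = 0. Degree 2 and α ∉ ℚ, so this is the minimal polynomial.

Minimal polynomial: x² - 16x + 21


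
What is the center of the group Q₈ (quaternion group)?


Z(G) = {g ∈ G | gx = xg for all x ∈ G}
In Q₈ = {±1, ±i, ±j, ±k}, only ±1 commute with every element

Z(Q₈ (quaternion group)) = {1, -1}


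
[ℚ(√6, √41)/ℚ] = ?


[ℚ(√6,√41):ℚ] = [ℚ(√6,√41):ℚ(√6)]·[ℚ(√6):ℚ] = 2·2 = 4

[ℚ(√6, √41)/ℚ] = 4


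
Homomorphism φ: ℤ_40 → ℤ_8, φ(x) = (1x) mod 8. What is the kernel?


Kernel = preimage of identity
ker(φ) = {x ∈ ℤ_40 : 1x ≡ 0 (mod 8)}. Since 8 | 40, φ is well-defined. The kernel is the cyclic subgroup ⟨8⟩ of ℤ_40 (order 5), i.e. {0, 8, 16, 24, 32}

ker(φ) = {0, 8, 16, 24, 32}


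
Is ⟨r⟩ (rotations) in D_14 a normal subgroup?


H = ⟨r⟩ (rotations) in D_14
The rotation subgroup ⟨r⟩ has index 2 in D_14, so it is normal

Yes, normal subgroup


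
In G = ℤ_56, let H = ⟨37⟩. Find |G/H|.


|⟨37⟩| = n / gcd(37, 56) = 56 / 1 = 56
H is normal (ℤ_56 is abelian).
|G/H| = |G| / |H| = 56 / 56 = 1

|G/H| = 1


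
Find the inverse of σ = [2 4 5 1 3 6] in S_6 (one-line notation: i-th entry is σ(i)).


To find σ⁻¹, swap domain and range:
σ(1) = 2 → σ⁻¹(2) = 1
σ(2) = 4 → σ⁻¹(4) = 2
σ(3) = 5 → σ⁻¹(5) = 3
σ(4) = 1 → σ⁻¹(1) = 4
σ(5) = 3 → σ⁻¹(3) = 5
σ(6) = 6 → σ⁻¹(6) = 6

σ⁻¹ = [4 1 5 2 3 6]


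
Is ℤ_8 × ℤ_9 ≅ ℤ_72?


Comparing ℤ_8 × ℤ_9 and ℤ_72:
gcd(8,9) = 1, so ℤ_8 × ℤ_9 ≅ ℤ_72 (CRT)

Yes, ℤ_8 × ℤ_9 ≅ ℤ_72


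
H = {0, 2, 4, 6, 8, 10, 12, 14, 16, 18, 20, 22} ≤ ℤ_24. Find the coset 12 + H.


12 + H = {12 + h (mod 24) : h ∈ H}
12+0=12, 12+2=14, 12+4=16, 12+6=18, 12+8=20, 12+10=22, 12+12=0, 12+14=2, 12+16=4, 12+18=6, 12+20=8, 12+22=10
12 + H = {0, 2, 4, 6, 8, 10, 12, 14, 16, 18, 20, 22} = 0 + H

12 + H = {0, 2, 4, 6, 8, 10, 12, 14, 16, 18, 20, 22}


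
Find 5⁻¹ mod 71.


Use the extended Euclidean algorithm to write 1 = 5·s + 71·t; then s mod 71 is the inverse.
Euclidean algorithm:
  5 = 0·71 + 5
  71 = 14·5 + 1
  5 = 5·1 + 0
gcd(5,71) = 1
Back-substitution gives: 5·(-14) + 71·(1) = 1
So 5⁻¹ ≡ -14 ≡ 57 (mod 71)
Check: 5 × 57 = 285 ≡ 1 (mod 71) ✓

5⁻¹ ≡ 57 (mod 71)


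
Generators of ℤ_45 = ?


g generates ℤ_n iff gcd(g,n) = 1
Prime factors of 45: 3, 5
Generators are g ∈ {1,...,44} not divisible by any of these primes.
Generators: {1, 2, 4, 7, 8, 11, 13, 14, 16, 17, 19, 22, 23, 26, 28, 29, 31, 32, 34, 37, 38, 41, 43, 44}
Number of generators = φ(45) = 24

Generators of ℤ_45 = {1, 2, 4, 7, 8, 11, 13, 14, 16, 17, 19, 22, 23, 26, 28, 29, 31, 32, 34, 37, 38, 41, 43, 44}


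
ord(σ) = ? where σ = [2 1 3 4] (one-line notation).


Cycle decomposition: (1 2)
Cycle lengths: 2
Order = lcm(2) = 2

ord(σ) = 2


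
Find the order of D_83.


|D_n| = 2n (n rotations and n reflections)
|D_83| = 2×83 = 166

|D_83| = 166


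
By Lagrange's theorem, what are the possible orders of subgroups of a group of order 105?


Lagrange's theorem: |H| divides |G|
|G| = 105
Divisors of 105: 1, 3, 5, 7, 15, 21, 35, 105

Possible subgroup orders: {1, 3, 5, 7, 15, 21, 35, 105}


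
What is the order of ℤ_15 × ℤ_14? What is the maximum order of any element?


|ℤ_15 × ℤ_14| = 15 × 14 = 210
Max element order = lcm(15,14) = 210
Cyclic? Yes (gcd=1)

|ℤ_15×ℤ_14| = 210, max element order = 210


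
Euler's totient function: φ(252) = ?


Factor n: 252 = 2^2 × 3^2 × 7
φ(n) = n · ∏(1 - 1/p) over distinct primes p | n
φ(252) = 252 · (1 - 1/2) · (1 - 1/3) · (1 - 1/7) = 72

φ(252) = 72


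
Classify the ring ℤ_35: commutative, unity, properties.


ℤ_35 is a commutative ring with unity 1; 35 = 5×7 is composite, so 5·7 ≡ 0 gives zero divisors (not an integral domain)
Commutative: Yes
Integral domain: No
Has unity: Yes

ℤ_35: Commutative=Yes, Unity=Yes


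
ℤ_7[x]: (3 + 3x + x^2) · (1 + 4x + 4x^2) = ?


Expand and collect like terms; reduce coefficients mod 7:
x^0: 3·1 = 3 ≡ 3 (mod 7)
x^1: 3·4 + 3·1 = 15 ≡ 1 (mod 7)
x^2: 3·4 + 3·4 + 1·1 = 25 ≡ 4 (mod 7)
x^3: 3·4 + 1·4 = 16 ≡ 2 (mod 7)
x^4: 1·4 = 4 ≡ 4 (mod 7)
Result: 3 + x + 4x^2 + 2x^3 + 4x^4

f · g = 3 + x + 4x^2 + 2x^3 + 4x^4


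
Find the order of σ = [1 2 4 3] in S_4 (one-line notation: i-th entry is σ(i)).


Cycle decomposition: (3 4)
Cycle lengths: 2
Order = lcm(2) = 2

ord(σ) = 2


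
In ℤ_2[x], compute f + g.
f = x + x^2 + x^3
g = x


Add coefficients mod 2:
x^0: 0 + 0 = 0 (mod 2)
x^1: 1 + 1 = 0 (mod 2)
x^2: 1 + 0 = 1 (mod 2)
x^3: 1 + 0 = 1 (mod 2)
Result: x^2 + x^3

f + g = x^2 + x^3


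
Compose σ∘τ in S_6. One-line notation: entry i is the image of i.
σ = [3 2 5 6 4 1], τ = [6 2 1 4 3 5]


σ∘τ: apply τ first, then σ
1 →τ 6 →σ 1
2 →τ 2 →σ 2
3 →τ 1 →σ 3
4 →τ 4 →σ 6
5 →τ 3 →σ 5
6 →τ 5 →σ 4

σ∘τ = [1 2 3 6 5 4]


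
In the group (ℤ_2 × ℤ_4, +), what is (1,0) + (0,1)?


Operation: componentwise addition mod (2, 4)
(1,0) + (0,1) = ((a₁+b₁) mod 2, (a₂+b₂) mod 4) with a = (1,0), b = (0,1)

(1,0) + (0,1) = (1,1)


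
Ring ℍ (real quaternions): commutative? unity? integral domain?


quaternion multiplication is non-commutative (ij = k ≠ ji = -k); has unity 1; a division ring but not an integral domain since integral domains are commutative by convention
Commutative: No
Integral domain: No
Has unity: Yes

ℍ (real quaternions): Commutative=No, Unity=Yes


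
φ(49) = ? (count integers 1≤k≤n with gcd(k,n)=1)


Factor n: 49 = 7^2
φ(n) = n · ∏(1 - 1/p) over distinct primes p | n
φ(49) = 49 · (1 - 1/7) = 42

φ(49) = 42


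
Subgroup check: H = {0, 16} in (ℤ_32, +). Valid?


Subgroup test for H = {0, 16} in (ℤ_32, +):
(1) 0 ∈ H? Yes
(2) Closure: for all a,b ∈ H, (a+b) mod 32 ∈ H? Yes
(3) Inverses: for all a ∈ H, -a mod 32 ∈ H? Yes

Yes, H is a subgroup of ℤ_32


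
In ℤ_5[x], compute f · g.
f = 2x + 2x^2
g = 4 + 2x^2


Expand and collect like terms; reduce coefficients mod 5:
x^0: 0·4 = 0 ≡ 0 (mod 5)
x^1: 0·0 + 2·4 = 8 ≡ 3 (mod 5)
x^2: 0·2 + 2·0 + 2·4 = 8 ≡ 3 (mod 5)
x^3: 2·2 + 2·0 = 4 ≡ 4 (mod 5)
x^4: 2·2 = 4 ≡ 4 (mod 5)
Result: 3x + 3x^2 + 4x^3 + 4x^4

f · g = 3x + 3x^2 + 4x^3 + 4x^4


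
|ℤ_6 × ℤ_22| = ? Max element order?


|ℤ_6 × ℤ_22| = 6 × 22 = 132
Max element order = lcm(6,22) = 66
Cyclic? No (gcd=2)

|ℤ_6×ℤ_22| = 132, max element order = 66


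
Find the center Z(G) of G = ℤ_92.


Z(G) = {g ∈ G | gx = xg for all x ∈ G}
ℤ_92 is abelian, so Z(G) = G

Z(ℤ_92) = ℤ_92


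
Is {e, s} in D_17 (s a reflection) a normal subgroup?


H = {e, s} in D_17 (s a reflection)
r·s·r⁻¹ = sr⁻² ≠ s for n ≥ 3, so {e, s} is not closed under conjugation

No, not a normal subgroup


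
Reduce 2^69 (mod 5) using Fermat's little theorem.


Fermat's little theorem: if p is prime and gcd(a,p)=1, then a^(p-1) ≡ 1 (mod p)
p = 5 is prime, gcd(2,5) = 1
Reduce exponent: 69 mod 4 = 1
So 2^69 ≡ 2^1 (mod 5)
2^1 mod 5 = 2

2^69 ≡ 2 (mod 5)


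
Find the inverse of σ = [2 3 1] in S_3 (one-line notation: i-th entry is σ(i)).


To find σ⁻¹, swap domain and range:
σ(1) = 2 → σ⁻¹(2) = 1
σ(2) = 3 → σ⁻¹(3) = 2
σ(3) = 1 → σ⁻¹(1) = 3

σ⁻¹ = [3 1 2]


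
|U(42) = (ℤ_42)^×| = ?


U(n) is the group of units mod n; |U(n)| = φ(n)
|U(42)| = φ(42) = 12

|U(42) = (ℤ_42)^×| = 12


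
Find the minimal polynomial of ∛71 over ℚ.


∛71 satisfies x³ - 71 = 0, irreducible over ℚ (no rational root; 71 is not a perfect cube)

Minimal polynomial: x³ - 71


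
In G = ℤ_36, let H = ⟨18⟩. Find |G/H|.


|⟨18⟩| = n / gcd(18, 36) = 36 / 18 = 2
H is normal (ℤ_36 is abelian).
|G/H| = |G| / |H| = 36 / 2 = 18

|G/H| = 18


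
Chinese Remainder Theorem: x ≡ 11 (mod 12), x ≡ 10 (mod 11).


m₁ = 12, m₂ = 11, gcd = 1, so CRT applies. M = m₁·m₂ = 132
Let M₁ = M/m₁ = 11, M₂ = M/m₂ = 12
Find y₁ ≡ M₁⁻¹ (mod m₁): 11⁻¹ ≡ 11 (mod 12)
Find y₂ ≡ M₂⁻¹ (mod m₂): 12⁻¹ ≡ 1 (mod 11)
x = a₁·M₁·y₁ + a₂·M₂·y₂ = 11·11·11 + 10·12·1 = 1451
Reduce mod 132: x ≡ 131
Check: 131 mod 12 = 11 ✓, 131 mod 11 = 10 ✓

x ≡ 131 (mod 132)


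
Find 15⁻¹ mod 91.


Use the extended Euclidean algorithm to write 1 = 15·s + 91·t; then s mod 91 is the inverse.
Euclidean algorithm:
  15 = 0·91 + 15
  91 = 6·15 + 1
  15 = 15·1 + 0
gcd(15,91) = 1
Back-substitution gives: 15·(-6) + 91·(1) = 1
So 15⁻¹ ≡ -6 ≡ 85 (mod 91)
Check: 15 × 85 = 1275 ≡ 1 (mod 91) ✓

15⁻¹ ≡ 85 (mod 91)


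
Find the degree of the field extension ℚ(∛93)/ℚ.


∛93 has minimal polynomial x³ - 93 (irreducible over ℚ since 93 is not a perfect cube)

[ℚ(∛93)/ℚ] = 3


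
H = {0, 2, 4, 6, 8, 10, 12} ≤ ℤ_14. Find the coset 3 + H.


3 + H = {3 + h (mod 14) : h ∈ H}
3+0=3, 3+2=5, 3+4=7, 3+6=9, 3+8=11, 3+10=13, 3+12=1
3 + H = {1, 3, 5, 7, 9, 11, 13} = 1 + H

3 + H = {1, 3, 5, 7, 9, 11, 13}


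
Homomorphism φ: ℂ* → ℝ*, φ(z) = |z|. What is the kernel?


Kernel = preimage of identity
ker(φ) = {z ∈ ℂ* | |z| = 1} = unit circle S¹

ker(φ) = S¹ (unit circle)


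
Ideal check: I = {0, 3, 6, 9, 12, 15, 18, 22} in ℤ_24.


Check ideal conditions for I = {0, 3, 6, 9, 12, 15, 18, 22} in ℤ_24:
(1) I is an additive subgroup? No
(2) For r ∈ ℤ_24 and a ∈ I: r·a ∈ I? No  [counterexample: r=2, a=22, r·a mod 24 = 20 ∉ I]

No, I is not an ideal of ℤ_24


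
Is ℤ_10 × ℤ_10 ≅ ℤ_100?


Comparing ℤ_10 × ℤ_10 and ℤ_100:
gcd(10,10) = 10 ≠ 1. Max element order in ℤ_10×ℤ_10 is lcm(10,10) = 10 < 100, so it has no element of order 100

No, ℤ_10 × ℤ_10 ≇ ℤ_100


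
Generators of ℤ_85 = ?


g generates ℤ_n iff gcd(g,n) = 1
Prime factors of 85: 5, 17
Generators are g ∈ {1,...,84} not divisible by any of these primes.
Generators: {1, 2, 3, 4, 6, 7, 8, 9, 11, 12, 13, 14, 16, 18, 19, 21, 22, 23, 24, 26, 27, 28, 29, 31, 32, 33, 36, 37, 38, 39, 41, 42, 43, 44, 46, 47, 48, 49, 52, 53, 54, 56, 57, 58, 59, 61, 62, 63, 64, 66, 67, 69, 71, 72, 73, 74, 76, 77, 78, 79, 81, 82, 83, 84}
Number of generators = φ(85) = 64

Generators of ℤ_85 = {1, 2, 3, 4, 6, 7, 8, 9, 11, 12, 13, 14, 16, 18, 19, 21, 22, 23, 24, 26, 27, 28, 29, 31, 32, 33, 36, 37, 38, 39, 41, 42, 43, 44, 46, 47, 48, 49, 52, 53, 54, 56, 57, 58, 59, 61, 62, 63, 64, 66, 67, 69, 71, 72, 73, 74, 76, 77, 78, 79, 81, 82, 83, 84}


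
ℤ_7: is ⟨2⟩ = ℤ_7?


g generates ℤ_n iff gcd(g, n) = 1
gcd(2, 7) = 1
Since gcd = 1, 2 is a generator.

Yes, 2 generates ℤ_7


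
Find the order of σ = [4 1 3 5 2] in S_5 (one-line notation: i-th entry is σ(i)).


Cycle decomposition: (1 4 5 2)
Cycle lengths: 4
Order = lcm(4) = 4

ord(σ) = 4


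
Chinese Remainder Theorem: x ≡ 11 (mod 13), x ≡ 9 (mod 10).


m₁ = 13, m₂ = 10, gcd = 1, so CRT applies. M = m₁·m₂ = 130
Let M₁ = M/m₁ = 10, M₂ = M/m₂ = 13
Find y₁ ≡ M₁⁻¹ (mod m₁): 10⁻¹ ≡ 4 (mod 13)
Find y₂ ≡ M₂⁻¹ (mod m₂): 13⁻¹ ≡ 7 (mod 10)
x = a₁·M₁·y₁ + a₂·M₂·y₂ = 11·10·4 + 9·13·7 = 1259
Reduce mod 130: x ≡ 89
Check: 89 mod 13 = 11 ✓, 89 mod 10 = 9 ✓

x ≡ 89 (mod 130)


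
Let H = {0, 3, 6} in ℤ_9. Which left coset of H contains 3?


3 + H = {3 + h (mod 9) : h ∈ H}
3+0=3, 3+3=6, 3+6=0
3 + H = {0, 3, 6} = 0 + H

3 + H = {0, 3, 6}


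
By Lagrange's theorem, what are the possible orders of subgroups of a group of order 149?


Lagrange's theorem: |H| divides |G|
|G| = 149
Divisors of 149: 1, 149

Possible subgroup orders: {1, 149}


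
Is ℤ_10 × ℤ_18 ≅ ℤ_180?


Comparing ℤ_10 × ℤ_18 and ℤ_180:
gcd(10,18) = 2 ≠ 1. Max element order in ℤ_10×ℤ_18 is lcm(10,18) = 90 < 180, so it has no element of order 180

No, ℤ_10 × ℤ_18 ≇ ℤ_180


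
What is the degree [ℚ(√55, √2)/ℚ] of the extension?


[ℚ(√55,√2):ℚ] = [ℚ(√55,√2):ℚ(√55)]·[ℚ(√55):ℚ] = 2·2 = 4

[ℚ(√55, √2)/ℚ] = 4


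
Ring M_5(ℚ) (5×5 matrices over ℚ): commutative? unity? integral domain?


Matrix multiplication is non-commutative for n ≥ 2; the identity matrix I is the unity; singular matrices give zero divisors, so not an integral domain
Commutative: No
Integral domain: No
Has unity: Yes

M_5(ℚ) (5×5 matrices over ℚ): Commutative=No, Unity=Yes


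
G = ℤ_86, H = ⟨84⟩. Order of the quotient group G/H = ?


|⟨84⟩| = n / gcd(84, 86) = 86 / 2 = 43
H is normal (ℤ_86 is abelian).
|G/H| = |G| / |H| = 86 / 43 = 2

|G/H| = 2


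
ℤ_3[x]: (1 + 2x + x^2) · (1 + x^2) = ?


Expand and collect like terms; reduce coefficients mod 3:
x^0: 1·1 = 1 ≡ 1 (mod 3)
x^1: 1·0 + 2·1 = 2 ≡ 2 (mod 3)
x^2: 1·1 + 2·0 + 1·1 = 2 ≡ 2 (mod 3)
x^3: 2·1 + 1·0 = 2 ≡ 2 (mod 3)
x^4: 1·1 = 1 ≡ 1 (mod 3)
Result: 1 + 2x + 2x^2 + 2x^3 + x^4

f · g = 1 + 2x + 2x^2 + 2x^3 + x^4


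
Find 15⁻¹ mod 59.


Use the extended Euclidean algorithm to write 1 = 15·s + 59·t; then s mod 59 is the inverse.
Euclidean algorithm:
  15 = 0·59 + 15
  59 = 3·15 + 14
  15 = 1·14 + 1
  14 = 14·1 + 0
gcd(15,59) = 1
Back-substitution gives: 15·(4) + 59·(-1) = 1
So 15⁻¹ ≡ 4 ≡ 4 (mod 59)
Check: 15 × 4 = 60 ≡ 1 (mod 59) ✓

15⁻¹ ≡ 4 (mod 59)


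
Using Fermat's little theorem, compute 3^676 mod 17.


Fermat's little theorem: if p is prime and gcd(a,p)=1, then a^(p-1) ≡ 1 (mod p)
p = 17 is prime, gcd(3,17) = 1
Reduce exponent: 676 mod 16 = 4
So 3^676 ≡ 3^4 (mod 17)
3^4 mod 17 = 13

3^676 ≡ 13 (mod 17)


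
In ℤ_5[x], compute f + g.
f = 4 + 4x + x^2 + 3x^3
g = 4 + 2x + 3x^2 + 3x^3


Add coefficients mod 5:
x^0: 4 + 4 = 3 (mod 5)
x^1: 4 + 2 = 1 (mod 5)
x^2: 1 + 3 = 4 (mod 5)
x^3: 3 + 3 = 1 (mod 5)
Result: 3 + x + 4x^2 + x^3

f + g = 3 + x + 4x^2 + x^3


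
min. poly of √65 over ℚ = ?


√65 satisfies x² - 65 = 0, irreducible over ℚ since 65 is squarefree

Minimal polynomial: x² - 65


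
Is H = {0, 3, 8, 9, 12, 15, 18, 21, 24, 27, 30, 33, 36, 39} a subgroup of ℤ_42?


Subgroup test for H = {0, 3, 8, 9, 12, 15, 18, 21, 24, 27, 30, 33, 36, 39} in (ℤ_42, +):
(1) 0 ∈ H? Yes
(2) Closure: for all a,b ∈ H, (a+b) mod 42 ∈ H? No  [counterexample: 3 + 3 = 6 ∉ H]
(3) Inverses: for all a ∈ H, -a mod 42 ∈ H? No

No, H is not a subgroup of ℤ_42


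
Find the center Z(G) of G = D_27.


Z(G) = {g ∈ G | gx = xg for all x ∈ G}
For odd n, Z(D_n) = {e}: no nontrivial rotation commutes with all reflections

Z(D_27) = {e}


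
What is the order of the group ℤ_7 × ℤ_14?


|A × B| = |A| · |B|
|ℤ_7 × ℤ_14| = 7 × 14 = 98

|ℤ_7 × ℤ_14| = 98


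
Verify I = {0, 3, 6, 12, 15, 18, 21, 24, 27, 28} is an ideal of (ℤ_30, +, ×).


Check ideal conditions for I = {0, 3, 6, 12, 15, 18, 21, 24, 27, 28} in ℤ_30:
(1) I is an additive subgroup? No
(2) For r ∈ ℤ_30 and a ∈ I: r·a ∈ I? No  [counterexample: r=2, a=28, r·a mod 30 = 26 ∉ I]

No, I is not an ideal of ℤ_30


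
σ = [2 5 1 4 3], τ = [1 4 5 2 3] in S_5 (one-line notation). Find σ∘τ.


σ∘τ: apply τ first, then σ
1 →τ 1 →σ 2
2 →τ 4 →σ 4
3 →τ 5 →σ 3
4 →τ 2 →σ 5
5 →τ 3 →σ 1

σ∘τ = [2 4 3 5 1]


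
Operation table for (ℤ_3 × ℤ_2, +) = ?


Elements: {(0,0), (0,1), (1,0), (1,1), (2,0), (2,1)}
Operation: componentwise addition mod (3, 2)
Entry (a, b) = ((a₁+b₁) mod 3, (a₂+b₂) mod 2)

Cayley table:
      | (0,0) | (0,1) | (1,0) | (1,1) | (2,0) | (2,1)
(0,0) | (0,0) | (0,1) | (1,0) | (1,1) | (2,0) | (2,1)
(0,1) | (0,1) | (0,0) | (1,1) | (1,0) | (2,1) | (2,0)
(1,0) | (1,0) | (1,1) | (2,0) | (2,1) | (0,0) | (0,1)
(1,1) | (1,1) | (1,0) | (2,1) | (2,0) | (0,1) | (0,0)
(2,0) | (2,0) | (2,1) | (0,0) | (0,1) | (1,0) | (1,1)
(2,1) | (2,1) | (2,0) | (0,1) | (0,0) | (1,1) | (1,0)


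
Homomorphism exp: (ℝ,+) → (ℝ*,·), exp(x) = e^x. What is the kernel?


Kernel = preimage of identity
ker(exp) = {x ∈ ℝ | e^x = 1} = {0}

ker(exp) = {0}


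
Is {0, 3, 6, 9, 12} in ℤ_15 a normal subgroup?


H = {0, 3, 6, 9, 12} in ℤ_15
ℤ_15 is abelian; every subgroup of an abelian group is normal

Yes, normal subgroup


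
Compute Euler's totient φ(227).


Factor n: 227 = 227
φ(n) = n · ∏(1 - 1/p) over distinct primes p | n
φ(227) = 227 · (1 - 1/227) = 226

φ(227) = 226


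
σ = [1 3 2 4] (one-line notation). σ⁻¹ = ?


To find σ⁻¹, swap domain and range:
σ(1) = 1 → σ⁻¹(1) = 1
σ(2) = 3 → σ⁻¹(3) = 2
σ(3) = 2 → σ⁻¹(2) = 3
σ(4) = 4 → σ⁻¹(4) = 4

σ⁻¹ = [1 3 2 4]


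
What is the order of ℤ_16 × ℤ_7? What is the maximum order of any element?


|ℤ_16 × ℤ_7| = 16 × 7 = 112
Max element order = lcm(16,7) = 112
Cyclic? Yes (gcd=1)

|ℤ_16×ℤ_7| = 112, max element order = 112


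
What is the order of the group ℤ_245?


ℤ_n has n elements.

|ℤ_245| = 245


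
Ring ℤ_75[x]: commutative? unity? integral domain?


ℤ_75 has zero divisors (3·25 ≡ 0), and these lift to constant zero divisors in ℤ_75[x]; so not an integral domain
Commutative: Yes
Integral domain: No
Has unity: Yes

ℤ_75[x]: Commutative=Yes, Unity=Yes


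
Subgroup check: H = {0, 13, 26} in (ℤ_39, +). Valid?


Subgroup test for H = {0, 13, 26} in (ℤ_39, +):
(1) 0 ∈ H? Yes
(2) Closure: for all a,b ∈ H, (a+b) mod 39 ∈ H? Yes
(3) Inverses: for all a ∈ H, -a mod 39 ∈ H? Yes

Yes, H is a subgroup of ℤ_39


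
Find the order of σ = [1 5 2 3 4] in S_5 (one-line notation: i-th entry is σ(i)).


Cycle decomposition: (2 5 4 3)
Cycle lengths: 4
Order = lcm(4) = 4

ord(σ) = 4


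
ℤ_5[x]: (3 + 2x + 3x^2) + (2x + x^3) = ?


Add coefficients mod 5:
x^0: 3 + 0 = 3 (mod 5)
x^1: 2 + 2 = 4 (mod 5)
x^2: 3 + 0 = 3 (mod 5)
x^3: 0 + 1 = 1 (mod 5)
Result: 3 + 4x + 3x^2 + x^3

f + g = 3 + 4x + 3x^2 + x^3


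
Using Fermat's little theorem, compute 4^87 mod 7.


Fermat's little theorem: if p is prime and gcd(a,p)=1, then a^(p-1) ≡ 1 (mod p)
p = 7 is prime, gcd(4,7) = 1
Reduce exponent: 87 mod 6 = 3
So 4^87 ≡ 4^3 (mod 7)
4^3 mod 7 = 1

4^87 ≡ 1 (mod 7)


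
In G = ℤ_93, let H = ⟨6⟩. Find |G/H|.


|⟨6⟩| = n / gcd(6, 93) = 93 / 3 = 31
H is normal (ℤ_93 is abelian).
|G/H| = |G| / |H| = 93 / 31 = 3

|G/H| = 3


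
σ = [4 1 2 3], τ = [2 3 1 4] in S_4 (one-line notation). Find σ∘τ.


σ∘τ: apply τ first, then σ
1 →τ 2 →σ 1
2 →τ 3 →σ 2
3 →τ 1 →σ 4
4 →τ 4 →σ 3

σ∘τ = [1 2 4 3]


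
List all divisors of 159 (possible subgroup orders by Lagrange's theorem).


Lagrange's theorem: |H| divides |G|
|G| = 159
Divisors of 159: 1, 3, 53, 159

Possible subgroup orders: {1, 3, 53, 159}


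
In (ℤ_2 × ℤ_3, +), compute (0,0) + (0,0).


Operation: componentwise addition mod (2, 3)
(0,0) + (0,0) = ((a₁+b₁) mod 2, (a₂+b₂) mod 3) with a = (0,0), b = (0,0)

(0,0) + (0,0) = (0,0)


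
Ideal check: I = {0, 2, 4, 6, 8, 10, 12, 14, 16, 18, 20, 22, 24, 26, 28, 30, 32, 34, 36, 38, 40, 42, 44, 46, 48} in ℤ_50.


Check ideal conditions for I = {0, 2, 4, 6, 8, 10, 12, 14, 16, 18, 20, 22, 24, 26, 28, 30, 32, 34, 36, 38, 40, 42, 44, 46, 48} in ℤ_50:
(1) I is an additive subgroup? Yes
(2) For r ∈ ℤ_50 and a ∈ I: r·a ∈ I? Yes

Yes, I is an ideal of ℤ_50
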